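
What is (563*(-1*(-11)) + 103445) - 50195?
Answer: 59443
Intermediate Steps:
(563*(-1*(-11)) + 103445) - 50195 = (563*11 + 103445) - 50195 = (6193 + 103445) - 50195 = 109638 - 50195 = 59443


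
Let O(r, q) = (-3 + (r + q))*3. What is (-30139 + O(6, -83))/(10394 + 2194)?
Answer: -30379/12588 ≈ -2.4133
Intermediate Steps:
O(r, q) = -9 + 3*q + 3*r (O(r, q) = (-3 + (q + r))*3 = (-3 + q + r)*3 = -9 + 3*q + 3*r)
(-30139 + O(6, -83))/(10394 + 2194) = (-30139 + (-9 + 3*(-83) + 3*6))/(10394 + 2194) = (-30139 + (-9 - 249 + 18))/12588 = (-30139 - 240)*(1/12588) = -30379*1/12588 = -30379/12588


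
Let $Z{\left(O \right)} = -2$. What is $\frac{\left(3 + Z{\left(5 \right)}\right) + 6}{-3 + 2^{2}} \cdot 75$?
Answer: $525$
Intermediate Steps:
$\frac{\left(3 + Z{\left(5 \right)}\right) + 6}{-3 + 2^{2}} \cdot 75 = \frac{\left(3 - 2\right) + 6}{-3 + 2^{2}} \cdot 75 = \frac{1 + 6}{-3 + 4} \cdot 75 = \frac{7}{1} \cdot 75 = 7 \cdot 1 \cdot 75 = 7 \cdot 75 = 525$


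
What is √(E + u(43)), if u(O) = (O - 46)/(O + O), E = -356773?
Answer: I*√2638693366/86 ≈ 597.3*I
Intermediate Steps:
u(O) = (-46 + O)/(2*O) (u(O) = (-46 + O)/((2*O)) = (-46 + O)*(1/(2*O)) = (-46 + O)/(2*O))
√(E + u(43)) = √(-356773 + (½)*(-46 + 43)/43) = √(-356773 + (½)*(1/43)*(-3)) = √(-356773 - 3/86) = √(-30682481/86) = I*√2638693366/86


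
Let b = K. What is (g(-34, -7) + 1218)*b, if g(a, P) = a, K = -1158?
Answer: -1371072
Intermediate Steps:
b = -1158
(g(-34, -7) + 1218)*b = (-34 + 1218)*(-1158) = 1184*(-1158) = -1371072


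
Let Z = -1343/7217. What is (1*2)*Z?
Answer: -2686/7217 ≈ -0.37218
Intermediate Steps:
Z = -1343/7217 (Z = -1343*1/7217 = -1343/7217 ≈ -0.18609)
(1*2)*Z = (1*2)*(-1343/7217) = 2*(-1343/7217) = -2686/7217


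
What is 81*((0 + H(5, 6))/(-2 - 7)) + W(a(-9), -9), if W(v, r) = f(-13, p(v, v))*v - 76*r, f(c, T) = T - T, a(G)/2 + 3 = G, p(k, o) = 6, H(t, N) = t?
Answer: 639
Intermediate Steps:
a(G) = -6 + 2*G
f(c, T) = 0
W(v, r) = -76*r (W(v, r) = 0*v - 76*r = 0 - 76*r = -76*r)
81*((0 + H(5, 6))/(-2 - 7)) + W(a(-9), -9) = 81*((0 + 5)/(-2 - 7)) - 76*(-9) = 81*(5/(-9)) + 684 = 81*(5*(-⅑)) + 684 = 81*(-5/9) + 684 = -45 + 684 = 639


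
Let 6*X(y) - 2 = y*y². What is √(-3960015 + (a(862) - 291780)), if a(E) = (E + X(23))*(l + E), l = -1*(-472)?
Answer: I*√3566814/3 ≈ 629.53*I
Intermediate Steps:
l = 472
X(y) = ⅓ + y³/6 (X(y) = ⅓ + (y*y²)/6 = ⅓ + y³/6)
a(E) = (472 + E)*(12169/6 + E) (a(E) = (E + (⅓ + (⅙)*23³))*(472 + E) = (E + (⅓ + (⅙)*12167))*(472 + E) = (E + (⅓ + 12167/6))*(472 + E) = (E + 12169/6)*(472 + E) = (12169/6 + E)*(472 + E) = (472 + E)*(12169/6 + E))
√(-3960015 + (a(862) - 291780)) = √(-3960015 + ((2871884/3 + 862² + (15001/6)*862) - 291780)) = √(-3960015 + ((2871884/3 + 743044 + 6465431/3) - 291780)) = √(-3960015 + (11566447/3 - 291780)) = √(-3960015 + 10691107/3) = √(-1188938/3) = I*√3566814/3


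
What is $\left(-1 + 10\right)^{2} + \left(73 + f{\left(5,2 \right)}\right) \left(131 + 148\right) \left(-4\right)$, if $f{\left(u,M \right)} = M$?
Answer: $-83619$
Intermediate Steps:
$\left(-1 + 10\right)^{2} + \left(73 + f{\left(5,2 \right)}\right) \left(131 + 148\right) \left(-4\right) = \left(-1 + 10\right)^{2} + \left(73 + 2\right) \left(131 + 148\right) \left(-4\right) = 9^{2} + 75 \cdot 279 \left(-4\right) = 81 + 20925 \left(-4\right) = 81 - 83700 = -83619$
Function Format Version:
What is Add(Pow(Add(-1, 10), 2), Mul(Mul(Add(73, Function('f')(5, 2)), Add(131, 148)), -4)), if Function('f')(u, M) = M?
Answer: -83619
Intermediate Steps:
Add(Pow(Add(-1, 10), 2), Mul(Mul(Add(73, Function('f')(5, 2)), Add(131, 148)), -4)) = Add(Pow(Add(-1, 10), 2), Mul(Mul(Add(73, 2), Add(131, 148)), -4)) = Add(Pow(9, 2), Mul(Mul(75, 279), -4)) = Add(81, Mul(20925, -4)) = Add(81, -83700) = -83619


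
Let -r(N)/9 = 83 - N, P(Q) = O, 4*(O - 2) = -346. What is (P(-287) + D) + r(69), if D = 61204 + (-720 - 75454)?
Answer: -30361/2 ≈ -15181.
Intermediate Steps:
O = -169/2 (O = 2 + (¼)*(-346) = 2 - 173/2 = -169/2 ≈ -84.500)
P(Q) = -169/2
r(N) = -747 + 9*N (r(N) = -9*(83 - N) = -747 + 9*N)
D = -14970 (D = 61204 - 76174 = -14970)
(P(-287) + D) + r(69) = (-169/2 - 14970) + (-747 + 9*69) = -30109/2 + (-747 + 621) = -30109/2 - 126 = -30361/2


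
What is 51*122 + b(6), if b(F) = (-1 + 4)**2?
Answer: 6231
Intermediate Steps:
b(F) = 9 (b(F) = 3**2 = 9)
51*122 + b(6) = 51*122 + 9 = 6222 + 9 = 6231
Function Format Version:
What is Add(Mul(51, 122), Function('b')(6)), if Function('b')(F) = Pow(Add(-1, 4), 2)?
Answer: 6231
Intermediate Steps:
Function('b')(F) = 9 (Function('b')(F) = Pow(3, 2) = 9)
Add(Mul(51, 122), Function('b')(6)) = Add(Mul(51, 122), 9) = Add(6222, 9) = 6231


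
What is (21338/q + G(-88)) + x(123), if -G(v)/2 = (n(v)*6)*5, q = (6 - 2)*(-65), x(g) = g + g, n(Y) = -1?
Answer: 29111/130 ≈ 223.93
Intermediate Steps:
x(g) = 2*g
q = -260 (q = 4*(-65) = -260)
G(v) = 60 (G(v) = -2*(-1*6)*5 = -(-12)*5 = -2*(-30) = 60)
(21338/q + G(-88)) + x(123) = (21338/(-260) + 60) + 2*123 = (21338*(-1/260) + 60) + 246 = (-10669/130 + 60) + 246 = -2869/130 + 246 = 29111/130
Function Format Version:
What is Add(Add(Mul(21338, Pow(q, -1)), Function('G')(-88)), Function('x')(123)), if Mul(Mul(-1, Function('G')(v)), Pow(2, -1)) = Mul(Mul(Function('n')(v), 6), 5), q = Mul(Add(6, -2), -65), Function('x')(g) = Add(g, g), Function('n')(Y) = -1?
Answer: Rational(29111, 130) ≈ 223.93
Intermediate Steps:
Function('x')(g) = Mul(2, g)
q = -260 (q = Mul(4, -65) = -260)
Function('G')(v) = 60 (Function('G')(v) = Mul(-2, Mul(Mul(-1, 6), 5)) = Mul(-2, Mul(-6, 5)) = Mul(-2, -30) = 60)
Add(Add(Mul(21338, Pow(q, -1)), Function('G')(-88)), Function('x')(123)) = Add(Add(Mul(21338, Pow(-260, -1)), 60), Mul(2, 123)) = Add(Add(Mul(21338, Rational(-1, 260)), 60), 246) = Add(Add(Rational(-10669, 130), 60), 246) = Add(Rational(-2869, 130), 246) = Rational(29111, 130)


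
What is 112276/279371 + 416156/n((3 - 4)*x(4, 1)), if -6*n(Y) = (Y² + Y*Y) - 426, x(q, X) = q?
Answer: 348807872000/55036087 ≈ 6337.8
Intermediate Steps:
n(Y) = 71 - Y²/3 (n(Y) = -((Y² + Y*Y) - 426)/6 = -((Y² + Y²) - 426)/6 = -(2*Y² - 426)/6 = -(-426 + 2*Y²)/6 = 71 - Y²/3)
112276/279371 + 416156/n((3 - 4)*x(4, 1)) = 112276/279371 + 416156/(71 - 16*(3 - 4)²/3) = 112276*(1/279371) + 416156/(71 - (-1*4)²/3) = 112276/279371 + 416156/(71 - ⅓*(-4)²) = 112276/279371 + 416156/(71 - ⅓*16) = 112276/279371 + 416156/(71 - 16/3) = 112276/279371 + 416156/(197/3) = 112276/279371 + 416156*(3/197) = 112276/279371 + 1248468/197 = 348807872000/55036087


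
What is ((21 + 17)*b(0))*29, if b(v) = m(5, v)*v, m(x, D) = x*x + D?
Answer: 0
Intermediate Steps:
m(x, D) = D + x² (m(x, D) = x² + D = D + x²)
b(v) = v*(25 + v) (b(v) = (v + 5²)*v = (v + 25)*v = (25 + v)*v = v*(25 + v))
((21 + 17)*b(0))*29 = ((21 + 17)*(0*(25 + 0)))*29 = (38*(0*25))*29 = (38*0)*29 = 0*29 = 0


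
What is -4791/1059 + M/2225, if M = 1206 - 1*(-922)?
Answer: -2802141/785425 ≈ -3.5677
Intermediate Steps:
M = 2128 (M = 1206 + 922 = 2128)
-4791/1059 + M/2225 = -4791/1059 + 2128/2225 = -4791*1/1059 + 2128*(1/2225) = -1597/353 + 2128/2225 = -2802141/785425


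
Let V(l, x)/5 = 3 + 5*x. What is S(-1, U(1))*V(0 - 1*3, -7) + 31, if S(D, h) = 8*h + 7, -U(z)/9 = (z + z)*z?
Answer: 21951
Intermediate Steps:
U(z) = -18*z² (U(z) = -9*(z + z)*z = -9*2*z*z = -18*z²)
V(l, x) = 15 + 25*x (V(l, x) = 5*(3 + 5*x) = 15 + 25*x)
S(D, h) = 7 + 8*h
S(-1, U(1))*V(0 - 1*3, -7) + 31 = (7 + 8*(-18*1²))*(15 + 25*(-7)) + 31 = (7 + 8*(-18*1))*(15 - 175) + 31 = (7 + 8*(-18))*(-160) + 31 = (7 - 144)*(-160) + 31 = -137*(-160) + 31 = 21920 + 31 = 21951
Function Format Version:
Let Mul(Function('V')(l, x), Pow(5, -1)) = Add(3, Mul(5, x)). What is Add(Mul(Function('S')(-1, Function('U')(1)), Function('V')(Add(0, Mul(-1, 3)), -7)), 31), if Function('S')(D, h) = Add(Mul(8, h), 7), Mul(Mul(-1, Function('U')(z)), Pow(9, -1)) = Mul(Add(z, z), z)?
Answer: 21951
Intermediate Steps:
Function('U')(z) = Mul(-18, Pow(z, 2)) (Function('U')(z) = Mul(-9, Mul(Add(z, z), z)) = Mul(-9, Mul(Mul(2, z), z)) = Mul(-9, Mul(2, Pow(z, 2))) = Mul(-18, Pow(z, 2)))
Function('V')(l, x) = Add(15, Mul(25, x)) (Function('V')(l, x) = Mul(5, Add(3, Mul(5, x))) = Add(15, Mul(25, x)))
Function('S')(D, h) = Add(7, Mul(8, h))
Add(Mul(Function('S')(-1, Function('U')(1)), Function('V')(Add(0, Mul(-1, 3)), -7)), 31) = Add(Mul(Add(7, Mul(8, Mul(-18, Pow(1, 2)))), Add(15, Mul(25, -7))), 31) = Add(Mul(Add(7, Mul(8, Mul(-18, 1))), Add(15, -175)), 31) = Add(Mul(Add(7, Mul(8, -18)), -160), 31) = Add(Mul(Add(7, -144), -160), 31) = Add(Mul(-137, -160), 31) = Add(21920, 31) = 21951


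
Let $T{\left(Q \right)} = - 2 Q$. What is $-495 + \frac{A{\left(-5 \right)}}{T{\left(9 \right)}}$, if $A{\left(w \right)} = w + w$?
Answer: $- \frac{4450}{9} \approx -494.44$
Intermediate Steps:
$A{\left(w \right)} = 2 w$
$-495 + \frac{A{\left(-5 \right)}}{T{\left(9 \right)}} = -495 + \frac{2 \left(-5\right)}{\left(-2\right) 9} = -495 - \frac{10}{-18} = -495 - - \frac{5}{9} = -495 + \frac{5}{9} = - \frac{4450}{9}$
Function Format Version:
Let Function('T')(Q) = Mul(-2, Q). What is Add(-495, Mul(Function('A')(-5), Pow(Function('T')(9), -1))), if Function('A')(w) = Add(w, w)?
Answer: Rational(-4450, 9) ≈ -494.44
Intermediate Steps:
Function('A')(w) = Mul(2, w)
Add(-495, Mul(Function('A')(-5), Pow(Function('T')(9), -1))) = Add(-495, Mul(Mul(2, -5), Pow(Mul(-2, 9), -1))) = Add(-495, Mul(-10, Pow(-18, -1))) = Add(-495, Mul(-10, Rational(-1, 18))) = Add(-495, Rational(5, 9)) = Rational(-4450, 9)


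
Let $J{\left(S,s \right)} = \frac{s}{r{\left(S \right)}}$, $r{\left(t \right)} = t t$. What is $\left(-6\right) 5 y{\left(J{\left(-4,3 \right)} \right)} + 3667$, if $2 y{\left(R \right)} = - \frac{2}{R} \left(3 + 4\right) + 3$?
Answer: $4742$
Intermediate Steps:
$r{\left(t \right)} = t^{2}$
$J{\left(S,s \right)} = \frac{s}{S^{2}}$
$y{\left(R \right)} = \frac{3}{2} - \frac{7}{R}$ ($y{\left(R \right)} = \frac{- \frac{2}{R} \left(3 + 4\right) + 3}{2} = \frac{- \frac{2}{R} 7 + 3}{2} = \frac{- \frac{14}{R} + 3}{2} = \frac{3 - \frac{14}{R}}{2} = \frac{3}{2} - \frac{7}{R}$)
$\left(-6\right) 5 y{\left(J{\left(-4,3 \right)} \right)} + 3667 = \left(-6\right) 5 \left(\frac{3}{2} - \frac{7}{3 \cdot \frac{1}{16}}\right) + 3667 = - 30 \left(\frac{3}{2} - \frac{7}{3 \cdot \frac{1}{16}}\right) + 3667 = - 30 \left(\frac{3}{2} - \frac{7}{\frac{3}{16}}\right) + 3667 = - 30 \left(\frac{3}{2} - \frac{112}{3}\right) + 3667 = \left(-30\right) \left(- \frac{215}{6}\right) + 3667 = 1075 + 3667 = 4742$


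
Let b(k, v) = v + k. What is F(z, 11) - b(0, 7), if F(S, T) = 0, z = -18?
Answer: -7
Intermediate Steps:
b(k, v) = k + v
F(z, 11) - b(0, 7) = 0 - (0 + 7) = 0 - 1*7 = 0 - 7 = -7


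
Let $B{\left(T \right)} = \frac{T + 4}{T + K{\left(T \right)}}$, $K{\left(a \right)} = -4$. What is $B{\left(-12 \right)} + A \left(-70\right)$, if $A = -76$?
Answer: $\frac{10641}{2} \approx 5320.5$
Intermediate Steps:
$B{\left(T \right)} = \frac{4 + T}{-4 + T}$ ($B{\left(T \right)} = \frac{T + 4}{T - 4} = \frac{4 + T}{-4 + T}$)
$B{\left(-12 \right)} + A \left(-70\right) = \frac{4 - 12}{-4 - 12} - -5320 = \frac{1}{-16} \left(-8\right) + 5320 = \left(- \frac{1}{16}\right) \left(-8\right) + 5320 = \frac{1}{2} + 5320 = \frac{10641}{2}$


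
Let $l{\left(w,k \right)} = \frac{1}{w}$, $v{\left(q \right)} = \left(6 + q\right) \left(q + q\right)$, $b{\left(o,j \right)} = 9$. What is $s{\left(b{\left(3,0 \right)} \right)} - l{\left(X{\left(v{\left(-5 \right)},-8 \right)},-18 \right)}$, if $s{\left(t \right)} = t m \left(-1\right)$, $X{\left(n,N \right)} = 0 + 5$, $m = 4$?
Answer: $- \frac{181}{5} \approx -36.2$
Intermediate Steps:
$v{\left(q \right)} = 2 q \left(6 + q\right)$ ($v{\left(q \right)} = \left(6 + q\right) 2 q = 2 q \left(6 + q\right)$)
$X{\left(n,N \right)} = 5$
$s{\left(t \right)} = - 4 t$ ($s{\left(t \right)} = t 4 \left(-1\right) = 4 t \left(-1\right) = - 4 t$)
$s{\left(b{\left(3,0 \right)} \right)} - l{\left(X{\left(v{\left(-5 \right)},-8 \right)},-18 \right)} = \left(-4\right) 9 - \frac{1}{5} = -36 - \frac{1}{5} = - \frac{181}{5}$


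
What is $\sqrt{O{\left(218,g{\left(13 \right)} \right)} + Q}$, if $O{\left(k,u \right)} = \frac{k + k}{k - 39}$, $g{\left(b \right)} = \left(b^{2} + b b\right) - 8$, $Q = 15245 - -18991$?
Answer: $\frac{2 \sqrt{274258430}}{179} \approx 185.04$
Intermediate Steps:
$Q = 34236$ ($Q = 15245 + 18991 = 34236$)
$g{\left(b \right)} = -8 + 2 b^{2}$ ($g{\left(b \right)} = \left(b^{2} + b^{2}\right) - 8 = 2 b^{2} - 8 = -8 + 2 b^{2}$)
$O{\left(k,u \right)} = \frac{2 k}{-39 + k}$
$\sqrt{O{\left(218,g{\left(13 \right)} \right)} + Q} = \sqrt{2 \cdot 218 \frac{1}{-39 + 218} + 34236} = \sqrt{2 \cdot 218 \cdot \frac{1}{179} + 34236} = \sqrt{\frac{436}{179} + 34236} = \sqrt{\frac{6128680}{179}} = \frac{2 \sqrt{274258430}}{179}$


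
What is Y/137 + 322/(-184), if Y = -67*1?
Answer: -1227/548 ≈ -2.2391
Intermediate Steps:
Y = -67
Y/137 + 322/(-184) = -67/137 + 322/(-184) = -67*1/137 + 322*(-1/184) = -67/137 - 7/4 = -1227/548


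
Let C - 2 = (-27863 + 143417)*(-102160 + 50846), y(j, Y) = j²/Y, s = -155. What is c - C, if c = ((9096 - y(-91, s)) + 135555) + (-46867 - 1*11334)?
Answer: 919091790901/155 ≈ 5.9296e+9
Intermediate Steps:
y(j, Y) = j²/Y
C = -5929537954 (C = 2 + (-27863 + 143417)*(-102160 + 50846) = 2 + 115554*(-51314) = 2 - 5929537956 = -5929537954)
c = 13408031/155 (c = ((9096 - (-91)²/(-155)) + 135555) + (-46867 - 1*11334) = ((9096 - (-1)*8281/155) + 135555) + (-46867 - 11334) = ((9096 - 1*(-8281/155)) + 135555) - 58201 = ((9096 + 8281/155) + 135555) - 58201 = (1418161/155 + 135555) - 58201 = 22429186/155 - 58201 = 13408031/155 ≈ 86503.)
c - C = 13408031/155 - 1*(-5929537954) = 13408031/155 + 5929537954 = 919091790901/155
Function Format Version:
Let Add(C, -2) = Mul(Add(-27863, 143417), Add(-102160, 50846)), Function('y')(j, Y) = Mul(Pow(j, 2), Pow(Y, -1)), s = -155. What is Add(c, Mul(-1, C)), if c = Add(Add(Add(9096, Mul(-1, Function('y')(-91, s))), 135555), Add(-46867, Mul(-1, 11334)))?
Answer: Rational(919091790901, 155) ≈ 5.9296e+9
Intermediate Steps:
Function('y')(j, Y) = Mul(Pow(Y, -1), Pow(j, 2))
C = -5929537954 (C = Add(2, Mul(Add(-27863, 143417), Add(-102160, 50846))) = Add(2, Mul(115554, -51314)) = Add(2, -5929537956) = -5929537954)
c = Rational(13408031, 155) (c = Add(Add(Add(9096, Mul(-1, Mul(Pow(-155, -1), Pow(-91, 2)))), 135555), Add(-46867, Mul(-1, 11334))) = Add(Add(Add(9096, Mul(-1, Mul(Rational(-1, 155), 8281))), 135555), Add(-46867, -11334)) = Add(Add(Add(9096, Mul(-1, Rational(-8281, 155))), 135555), -58201) = Add(Add(Add(9096, Rational(8281, 155)), 135555), -58201) = Add(Add(Rational(1418161, 155), 135555), -58201) = Add(Rational(22429186, 155), -58201) = Rational(13408031, 155) ≈ 86503.)
Add(c, Mul(-1, C)) = Add(Rational(13408031, 155), Mul(-1, -5929537954)) = Add(Rational(13408031, 155), 5929537954) = Rational(919091790901, 155)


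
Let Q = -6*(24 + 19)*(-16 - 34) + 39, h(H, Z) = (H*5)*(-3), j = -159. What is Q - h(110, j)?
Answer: 14589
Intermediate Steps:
h(H, Z) = -15*H (h(H, Z) = (5*H)*(-3) = -15*H)
Q = 12939 (Q = -258*(-50) + 39 = -6*(-2150) + 39 = 12900 + 39 = 12939)
Q - h(110, j) = 12939 - (-15)*110 = 12939 - 1*(-1650) = 12939 + 1650 = 14589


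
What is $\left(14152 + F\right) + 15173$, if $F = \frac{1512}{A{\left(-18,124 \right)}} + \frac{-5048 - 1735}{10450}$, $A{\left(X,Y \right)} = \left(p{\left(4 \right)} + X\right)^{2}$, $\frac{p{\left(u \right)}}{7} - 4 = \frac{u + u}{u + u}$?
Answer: $\frac{4661937177}{158950} \approx 29330.0$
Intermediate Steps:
$p{\left(u \right)} = 35$ ($p{\left(u \right)} = 28 + 7 \frac{u + u}{u + u} = 28 + 7 \frac{2 u}{2 u} = 28 + 7 \cdot 2 u \frac{1}{2 u} = 28 + 7 \cdot 1 = 28 + 7 = 35$)
$A{\left(X,Y \right)} = \left(35 + X\right)^{2}$
$F = \frac{728427}{158950}$ ($F = \frac{1512}{\left(35 - 18\right)^{2}} + \frac{-5048 - 1735}{10450} = \frac{1512}{17^{2}} + \left(-5048 - 1735\right) \frac{1}{10450} = \frac{1512}{289} - \frac{357}{550} = \frac{728427}{158950} \approx 4.5827$)
$\left(14152 + F\right) + 15173 = \left(14152 + \frac{728427}{158950}\right) + 15173 = \frac{2250188827}{158950} + 15173 = \frac{4661937177}{158950}$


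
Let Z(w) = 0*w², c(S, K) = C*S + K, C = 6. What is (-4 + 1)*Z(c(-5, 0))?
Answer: 0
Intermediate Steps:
c(S, K) = K + 6*S (c(S, K) = 6*S + K = K + 6*S)
Z(w) = 0
(-4 + 1)*Z(c(-5, 0)) = (-4 + 1)*0 = -3*0 = 0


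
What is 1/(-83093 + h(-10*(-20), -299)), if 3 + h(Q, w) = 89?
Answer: -1/83007 ≈ -1.2047e-5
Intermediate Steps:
h(Q, w) = 86 (h(Q, w) = -3 + 89 = 86)
1/(-83093 + h(-10*(-20), -299)) = 1/(-83093 + 86) = 1/(-83007) = -1/83007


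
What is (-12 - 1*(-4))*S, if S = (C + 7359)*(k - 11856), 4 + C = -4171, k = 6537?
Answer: 135485568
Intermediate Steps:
C = -4175 (C = -4 - 4171 = -4175)
S = -16935696 (S = (-4175 + 7359)*(6537 - 11856) = 3184*(-5319) = -16935696)
(-12 - 1*(-4))*S = (-12 - 1*(-4))*(-16935696) = (-12 + 4)*(-16935696) = -8*(-16935696) = 135485568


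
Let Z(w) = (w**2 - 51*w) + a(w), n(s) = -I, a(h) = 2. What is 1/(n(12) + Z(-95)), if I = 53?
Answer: 1/13819 ≈ 7.2364e-5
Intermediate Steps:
n(s) = -53 (n(s) = -1*53 = -53)
Z(w) = 2 + w**2 - 51*w (Z(w) = (w**2 - 51*w) + 2 = 2 + w**2 - 51*w)
1/(n(12) + Z(-95)) = 1/(-53 + (2 + (-95)**2 - 51*(-95))) = 1/(-53 + (2 + 9025 + 4845)) = 1/(-53 + 13872) = 1/13819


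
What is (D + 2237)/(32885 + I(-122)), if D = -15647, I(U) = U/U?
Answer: -745/1827 ≈ -0.40777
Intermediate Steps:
I(U) = 1
(D + 2237)/(32885 + I(-122)) = (-15647 + 2237)/(32885 + 1) = -13410/32886 = -13410*1/32886 = -745/1827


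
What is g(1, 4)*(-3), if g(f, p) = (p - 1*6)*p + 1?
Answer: 21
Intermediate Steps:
g(f, p) = 1 + p*(-6 + p) (g(f, p) = (p - 6)*p + 1 = (-6 + p)*p + 1 = p*(-6 + p) + 1 = 1 + p*(-6 + p))
g(1, 4)*(-3) = (1 + 4**2 - 6*4)*(-3) = (1 + 16 - 24)*(-3) = -7*(-3) = 21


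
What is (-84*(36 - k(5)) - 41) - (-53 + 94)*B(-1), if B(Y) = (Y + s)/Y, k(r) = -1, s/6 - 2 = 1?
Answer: -2452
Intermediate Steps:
s = 18 (s = 12 + 6*1 = 12 + 6 = 18)
B(Y) = (18 + Y)/Y (B(Y) = (Y + 18)/Y = (18 + Y)/Y)
(-84*(36 - k(5)) - 41) - (-53 + 94)*B(-1) = (-84*(36 - 1*(-1)) - 41) - (-53 + 94)*(18 - 1)/(-1) = (-84*(36 + 1) - 41) - 41*(-1*17) = (-84*37 - 41) - 41*(-17) = (-3108 - 41) - 1*(-697) = -3149 + 697 = -2452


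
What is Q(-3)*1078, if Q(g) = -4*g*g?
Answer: -38808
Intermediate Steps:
Q(g) = -4*g²
Q(-3)*1078 = -4*(-3)²*1078 = -4*9*1078 = -36*1078 = -38808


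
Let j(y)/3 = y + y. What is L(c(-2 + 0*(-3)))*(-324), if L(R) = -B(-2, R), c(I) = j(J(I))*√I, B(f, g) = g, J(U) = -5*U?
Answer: 19440*I*√2 ≈ 27492.0*I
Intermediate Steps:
j(y) = 6*y (j(y) = 3*(y + y) = 3*(2*y) = 6*y)
c(I) = -30*I^(3/2) (c(I) = (6*(-5*I))*√I = (-30*I)*√I = -30*I^(3/2))
L(R) = -R
L(c(-2 + 0*(-3)))*(-324) = -(-30)*(-2 + 0*(-3))^(3/2)*(-324) = -(-30)*(-2 + 0)^(3/2)*(-324) = -(-30)*(-2)^(3/2)*(-324) = -(-30)*(-2*I*√2)*(-324) = -60*I*√2*(-324) = 19440*I*√2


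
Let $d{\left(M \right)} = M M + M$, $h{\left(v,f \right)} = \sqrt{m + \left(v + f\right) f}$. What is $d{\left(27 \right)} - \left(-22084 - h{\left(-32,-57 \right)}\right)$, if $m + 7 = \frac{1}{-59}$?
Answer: $22840 + \frac{\sqrt{17634687}}{59} \approx 22911.0$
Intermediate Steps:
$m = - \frac{414}{59}$ ($m = -7 + \frac{1}{-59} = -7 - \frac{1}{59} = - \frac{414}{59} \approx -7.017$)
$h{\left(v,f \right)} = \sqrt{- \frac{414}{59} + f \left(f + v\right)}$ ($h{\left(v,f \right)} = \sqrt{- \frac{414}{59} + \left(v + f\right) f} = \sqrt{- \frac{414}{59} + \left(f + v\right) f} = \sqrt{- \frac{414}{59} + f \left(f + v\right)}$)
$d{\left(M \right)} = M + M^{2}$ ($d{\left(M \right)} = M^{2} + M = M + M^{2}$)
$d{\left(27 \right)} - \left(-22084 - h{\left(-32,-57 \right)}\right) = 27 \left(1 + 27\right) - \left(-22084 - \frac{\sqrt{-24426 + 3481 \left(-57\right)^{2} + 3481 \left(-57\right) \left(-32\right)}}{59}\right) = 27 \cdot 28 - \left(-22084 - \frac{\sqrt{-24426 + 3481 \cdot 3249 + 6349344}}{59}\right) = 756 - \left(-22084 - \frac{\sqrt{-24426 + 11309769 + 6349344}}{59}\right) = 756 - \left(-22084 - \frac{\sqrt{17634687}}{59}\right) = 756 + \left(22084 + \frac{\sqrt{17634687}}{59}\right) = 22840 + \frac{\sqrt{17634687}}{59}$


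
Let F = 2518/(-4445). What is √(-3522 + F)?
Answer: 4*I*√4349934785/4445 ≈ 59.351*I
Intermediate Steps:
F = -2518/4445 (F = 2518*(-1/4445) = -2518/4445 ≈ -0.56648)
√(-3522 + F) = √(-3522 - 2518/4445) = √(-15657808/4445) = 4*I*√4349934785/4445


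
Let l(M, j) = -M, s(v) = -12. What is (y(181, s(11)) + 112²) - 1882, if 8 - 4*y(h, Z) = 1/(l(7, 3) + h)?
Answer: 7422143/696 ≈ 10664.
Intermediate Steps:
y(h, Z) = 2 - 1/(4*(-7 + h)) (y(h, Z) = 2 - 1/(4*(-1*7 + h)) = 2 - 1/(4*(-7 + h)))
(y(181, s(11)) + 112²) - 1882 = ((-57 + 8*181)/(4*(-7 + 181)) + 112²) - 1882 = ((¼)*(-57 + 1448)/174 + 12544) - 1882 = ((¼)*(1/174)*1391 + 12544) - 1882 = (1391/696 + 12544) - 1882 = 8732015/696 - 1882 = 7422143/696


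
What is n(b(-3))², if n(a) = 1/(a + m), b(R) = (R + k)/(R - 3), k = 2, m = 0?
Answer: 36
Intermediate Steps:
b(R) = (2 + R)/(-3 + R) (b(R) = (R + 2)/(R - 3) = (2 + R)/(-3 + R))
n(a) = 1/a (n(a) = 1/(a + 0) = 1/a)
n(b(-3))² = (1/((2 - 3)/(-3 - 3)))² = (1/(-1/(-6)))² = (1/(-⅙*(-1)))² = (1/(⅙))² = 6² = 36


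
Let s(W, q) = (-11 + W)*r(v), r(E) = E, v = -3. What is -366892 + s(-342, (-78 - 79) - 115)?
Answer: -365833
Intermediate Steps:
s(W, q) = 33 - 3*W (s(W, q) = (-11 + W)*(-3) = 33 - 3*W)
-366892 + s(-342, (-78 - 79) - 115) = -366892 + (33 - 3*(-342)) = -366892 + (33 + 1026) = -366892 + 1059 = -365833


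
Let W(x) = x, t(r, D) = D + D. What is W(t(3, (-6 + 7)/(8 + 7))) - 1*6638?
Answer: -99568/15 ≈ -6637.9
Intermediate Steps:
t(r, D) = 2*D
W(t(3, (-6 + 7)/(8 + 7))) - 1*6638 = 2*((-6 + 7)/(8 + 7)) - 1*6638 = 2*(1/15) - 6638 = 2/15 - 6638 = -99568/15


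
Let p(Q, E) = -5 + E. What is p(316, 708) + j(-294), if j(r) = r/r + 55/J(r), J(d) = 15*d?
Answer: 620917/882 ≈ 703.99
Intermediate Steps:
j(r) = 1 + 11/(3*r) (j(r) = r/r + 55/((15*r)) = 1 + 55*(1/(15*r)) = 1 + 11/(3*r))
p(316, 708) + j(-294) = (-5 + 708) + (11/3 - 294)/(-294) = 703 - 1/294*(-871/3) = 703 + 871/882 = 620917/882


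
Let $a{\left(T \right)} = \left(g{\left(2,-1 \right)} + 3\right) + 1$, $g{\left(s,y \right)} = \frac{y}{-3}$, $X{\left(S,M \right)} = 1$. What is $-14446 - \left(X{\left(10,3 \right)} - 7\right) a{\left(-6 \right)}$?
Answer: $-14420$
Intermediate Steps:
$g{\left(s,y \right)} = - \frac{y}{3}$ ($g{\left(s,y \right)} = y \left(- \frac{1}{3}\right) = - \frac{y}{3}$)
$a{\left(T \right)} = \frac{13}{3}$ ($a{\left(T \right)} = \left(\left(- \frac{1}{3}\right) \left(-1\right) + 3\right) + 1 = \left(\frac{1}{3} + 3\right) + 1 = \frac{10}{3} + 1 = \frac{13}{3}$)
$-14446 - \left(X{\left(10,3 \right)} - 7\right) a{\left(-6 \right)} = -14446 - \left(1 - 7\right) \frac{13}{3} = -14446 - \left(-6\right) \frac{13}{3} = -14446 - -26 = -14446 + 26 = -14420$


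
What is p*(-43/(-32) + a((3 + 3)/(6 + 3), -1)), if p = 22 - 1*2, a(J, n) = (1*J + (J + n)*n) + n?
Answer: 215/8 ≈ 26.875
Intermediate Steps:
a(J, n) = J + n + n*(J + n) (a(J, n) = (J + n*(J + n)) + n = J + n + n*(J + n))
p = 20 (p = 22 - 2 = 20)
p*(-43/(-32) + a((3 + 3)/(6 + 3), -1)) = 20*(-43/(-32) + ((3 + 3)/(6 + 3) - 1 + (-1)² + ((3 + 3)/(6 + 3))*(-1))) = 20*(-43*(-1/32) + (6/9 - 1 + 1 + (6/9)*(-1))) = 20*(43/32 + (6*(⅑) - 1 + 1 + (6*(⅑))*(-1))) = 20*(43/32 + (⅔ - 1 + 1 + (⅔)*(-1))) = 20*(43/32 + (⅔ - 1 + 1 - ⅔)) = 20*(43/32 + 0) = 20*(43/32) = 215/8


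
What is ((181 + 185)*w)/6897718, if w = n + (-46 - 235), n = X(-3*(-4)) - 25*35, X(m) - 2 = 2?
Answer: -210816/3448859 ≈ -0.061126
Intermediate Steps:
X(m) = 4 (X(m) = 2 + 2 = 4)
n = -871 (n = 4 - 25*35 = 4 - 875 = -871)
w = -1152 (w = -871 + (-46 - 235) = -871 - 281 = -1152)
((181 + 185)*w)/6897718 = ((181 + 185)*(-1152))/6897718 = (366*(-1152))*(1/6897718) = -421632*1/6897718 = -210816/3448859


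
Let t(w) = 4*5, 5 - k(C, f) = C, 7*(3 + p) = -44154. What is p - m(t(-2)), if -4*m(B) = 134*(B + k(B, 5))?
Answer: -86005/14 ≈ -6143.2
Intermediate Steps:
p = -44175/7 (p = -3 + (⅐)*(-44154) = -3 - 44154/7 = -44175/7 ≈ -6310.7)
k(C, f) = 5 - C
t(w) = 20
m(B) = -335/2 (m(B) = -67*(B + (5 - B))/2 = -67*5/2 = -¼*670 = -335/2)
p - m(t(-2)) = -44175/7 - 1*(-335/2) = -44175/7 + 335/2 = -86005/14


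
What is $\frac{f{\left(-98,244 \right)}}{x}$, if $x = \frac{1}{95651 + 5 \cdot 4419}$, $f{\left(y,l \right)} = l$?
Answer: $28730024$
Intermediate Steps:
$x = \frac{1}{117746}$ ($x = \frac{1}{95651 + 22095} = \frac{1}{117746} \approx 8.4929 \cdot 10^{-6}$)
$\frac{f{\left(-98,244 \right)}}{x} = 244 \frac{1}{\frac{1}{117746}} = 244 \cdot 117746 = 28730024$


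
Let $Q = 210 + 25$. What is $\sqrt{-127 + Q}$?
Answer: $6 \sqrt{3} \approx 10.392$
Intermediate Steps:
$Q = 235$
$\sqrt{-127 + Q} = \sqrt{-127 + 235} = \sqrt{108} = 6 \sqrt{3}$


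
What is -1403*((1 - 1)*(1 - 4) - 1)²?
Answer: -1403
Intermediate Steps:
-1403*((1 - 1)*(1 - 4) - 1)² = -1403*(0*(-3) - 1)² = -1403*(0 - 1)² = -1403*(-1)² = -1403*1 = -1403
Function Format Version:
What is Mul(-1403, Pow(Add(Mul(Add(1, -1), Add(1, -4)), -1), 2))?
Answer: -1403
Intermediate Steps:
Mul(-1403, Pow(Add(Mul(Add(1, -1), Add(1, -4)), -1), 2)) = Mul(-1403, Pow(Add(Mul(0, -3), -1), 2)) = Mul(-1403, Pow(Add(0, -1), 2)) = Mul(-1403, Pow(-1, 2)) = Mul(-1403, 1) = -1403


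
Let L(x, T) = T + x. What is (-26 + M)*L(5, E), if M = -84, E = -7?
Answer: 220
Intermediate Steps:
(-26 + M)*L(5, E) = (-26 - 84)*(-7 + 5) = -110*(-2) = 220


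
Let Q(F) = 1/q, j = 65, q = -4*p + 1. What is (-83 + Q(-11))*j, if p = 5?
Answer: -102570/19 ≈ -5398.4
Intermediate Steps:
q = -19 (q = -4*5 + 1 = -20 + 1 = -19)
Q(F) = -1/19 (Q(F) = 1/(-19) = -1/19)
(-83 + Q(-11))*j = (-83 - 1/19)*65 = -1578/19*65 = -102570/19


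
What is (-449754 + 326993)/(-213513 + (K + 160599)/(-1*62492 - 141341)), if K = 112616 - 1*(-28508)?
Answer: 25022742913/43521297052 ≈ 0.57495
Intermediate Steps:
K = 141124 (K = 112616 + 28508 = 141124)
(-449754 + 326993)/(-213513 + (K + 160599)/(-1*62492 - 141341)) = (-449754 + 326993)/(-213513 + (141124 + 160599)/(-1*62492 - 141341)) = -122761/(-213513 + 301723/(-62492 - 141341)) = -122761/(-213513 + 301723/(-203833)) = -122761/(-213513 + 301723*(-1/203833)) = -122761/(-213513 - 301723/203833) = -122761/(-43521297052/203833) = -122761*(-203833/43521297052) = 25022742913/43521297052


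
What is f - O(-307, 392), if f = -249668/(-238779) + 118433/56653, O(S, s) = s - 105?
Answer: -3839982144658/13527546687 ≈ -283.86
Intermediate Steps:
O(S, s) = -105 + s
f = 42423754511/13527546687 (f = -249668*(-1/238779) + 118433*(1/56653) = 249668/238779 + 118433/56653 = 42423754511/13527546687 ≈ 3.1361)
f - O(-307, 392) = 42423754511/13527546687 - (-105 + 392) = 42423754511/13527546687 - 1*287 = 42423754511/13527546687 - 287 = -3839982144658/13527546687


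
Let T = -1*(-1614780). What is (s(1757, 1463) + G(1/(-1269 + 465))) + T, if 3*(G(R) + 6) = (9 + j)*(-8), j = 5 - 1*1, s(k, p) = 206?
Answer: 4844836/3 ≈ 1.6149e+6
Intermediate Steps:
T = 1614780
j = 4 (j = 5 - 1 = 4)
G(R) = -122/3 (G(R) = -6 + ((9 + 4)*(-8))/3 = -6 + (13*(-8))/3 = -6 + (1/3)*(-104) = -6 - 104/3 = -122/3)
(s(1757, 1463) + G(1/(-1269 + 465))) + T = (206 - 122/3) + 1614780 = 496/3 + 1614780 = 4844836/3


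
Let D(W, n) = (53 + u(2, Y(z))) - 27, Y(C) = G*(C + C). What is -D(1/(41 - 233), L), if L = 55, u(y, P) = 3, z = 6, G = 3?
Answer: -29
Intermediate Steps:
Y(C) = 6*C (Y(C) = 3*(C + C) = 3*(2*C) = 6*C)
D(W, n) = 29 (D(W, n) = (53 + 3) - 27 = 56 - 27 = 29)
-D(1/(41 - 233), L) = -1*29 = -29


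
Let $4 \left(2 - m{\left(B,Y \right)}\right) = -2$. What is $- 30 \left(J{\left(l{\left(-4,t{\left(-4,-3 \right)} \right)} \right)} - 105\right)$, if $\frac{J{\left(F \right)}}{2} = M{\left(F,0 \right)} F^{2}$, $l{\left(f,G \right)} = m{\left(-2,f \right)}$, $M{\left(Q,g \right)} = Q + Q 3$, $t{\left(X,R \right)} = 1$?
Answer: $-600$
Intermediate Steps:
$m{\left(B,Y \right)} = \frac{5}{2}$ ($m{\left(B,Y \right)} = 2 - - \frac{1}{2} = 2 + \frac{1}{2} = \frac{5}{2}$)
$M{\left(Q,g \right)} = 4 Q$ ($M{\left(Q,g \right)} = Q + 3 Q = 4 Q$)
$l{\left(f,G \right)} = \frac{5}{2}$
$J{\left(F \right)} = 8 F^{3}$ ($J{\left(F \right)} = 2 \cdot 4 F F^{2} = 2 \cdot 4 F^{3} = 8 F^{3}$)
$- 30 \left(J{\left(l{\left(-4,t{\left(-4,-3 \right)} \right)} \right)} - 105\right) = - 30 \left(8 \left(\frac{5}{2}\right)^{3} - 105\right) = - 30 \left(8 \cdot \frac{125}{8} - 105\right) = - 30 \left(125 - 105\right) = \left(-30\right) 20 = -600$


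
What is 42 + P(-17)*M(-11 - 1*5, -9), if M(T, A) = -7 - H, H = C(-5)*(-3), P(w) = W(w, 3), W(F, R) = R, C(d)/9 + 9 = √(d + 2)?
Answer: -708 + 81*I*√3 ≈ -708.0 + 140.3*I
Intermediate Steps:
C(d) = -81 + 9*√(2 + d) (C(d) = -81 + 9*√(d + 2) = -81 + 9*√(2 + d))
P(w) = 3
H = 243 - 27*I*√3 (H = (-81 + 9*√(2 - 5))*(-3) = (-81 + 9*√(-3))*(-3) = (-81 + 9*(I*√3))*(-3) = (-81 + 9*I*√3)*(-3) = 243 - 27*I*√3 ≈ 243.0 - 46.765*I)
M(T, A) = -250 + 27*I*√3 (M(T, A) = -7 - (243 - 27*I*√3) = -7 + (-243 + 27*I*√3) = -250 + 27*I*√3)
42 + P(-17)*M(-11 - 1*5, -9) = 42 + 3*(-250 + 27*I*√3) = 42 + (-750 + 81*I*√3) = -708 + 81*I*√3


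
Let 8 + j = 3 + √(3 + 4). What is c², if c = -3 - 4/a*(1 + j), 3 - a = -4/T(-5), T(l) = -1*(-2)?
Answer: 113/25 - 8*√7/25 ≈ 3.6734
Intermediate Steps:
T(l) = 2
a = 5 (a = 3 - (-4)/2 = 3 - 1*(-2) = 3 + 2 = 5)
j = -5 + √7 (j = -8 + (3 + √(3 + 4)) = -8 + (3 + √7) = -5 + √7 ≈ -2.3542)
c = ⅕ - 4*√7/5 (c = -3 - 4/5*(1 + (-5 + √7)) = -3 - 4*(⅕)*(-4 + √7) = -3 - 4*(-4 + √7)/5 = -3 - (-16/5 + 4*√7/5) = -3 + (16/5 - 4*√7/5) = ⅕ - 4*√7/5 ≈ -1.9166)
c² = (⅕ - 4*√7/5)²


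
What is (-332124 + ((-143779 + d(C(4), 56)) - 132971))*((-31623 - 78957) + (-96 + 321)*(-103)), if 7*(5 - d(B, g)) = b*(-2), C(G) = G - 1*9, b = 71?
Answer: 570055918455/7 ≈ 8.1437e+10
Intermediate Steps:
C(G) = -9 + G (C(G) = G - 9 = -9 + G)
d(B, g) = 177/7 (d(B, g) = 5 - 71*(-2)/7 = 5 - 1/7*(-142) = 5 + 142/7 = 177/7)
(-332124 + ((-143779 + d(C(4), 56)) - 132971))*((-31623 - 78957) + (-96 + 321)*(-103)) = (-332124 + ((-143779 + 177/7) - 132971))*((-31623 - 78957) + (-96 + 321)*(-103)) = (-332124 + (-1006276/7 - 132971))*(-110580 + 225*(-103)) = (-332124 - 1937073/7)*(-110580 - 23175) = -4261941/7*(-133755) = 570055918455/7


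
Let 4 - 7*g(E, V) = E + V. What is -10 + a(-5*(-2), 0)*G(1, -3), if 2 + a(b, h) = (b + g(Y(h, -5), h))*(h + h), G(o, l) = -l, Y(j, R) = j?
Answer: -16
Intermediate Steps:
g(E, V) = 4/7 - E/7 - V/7 (g(E, V) = 4/7 - (E + V)/7 = 4/7 + (-E/7 - V/7) = 4/7 - E/7 - V/7)
a(b, h) = -2 + 2*h*(4/7 + b - 2*h/7) (a(b, h) = -2 + (b + (4/7 - h/7 - h/7))*(h + h) = -2 + (b + (4/7 - 2*h/7))*(2*h) = -2 + (4/7 + b - 2*h/7)*(2*h) = -2 + 2*h*(4/7 + b - 2*h/7))
-10 + a(-5*(-2), 0)*G(1, -3) = -10 + (-2 + 2*(-5*(-2))*0 - 4/7*0*(-2 + 0))*(-1*(-3)) = -10 + (-2 + 2*10*0 - 4/7*0*(-2))*3 = -10 + (-2 + 0 + 0)*3 = -10 - 2*3 = -10 - 6 = -16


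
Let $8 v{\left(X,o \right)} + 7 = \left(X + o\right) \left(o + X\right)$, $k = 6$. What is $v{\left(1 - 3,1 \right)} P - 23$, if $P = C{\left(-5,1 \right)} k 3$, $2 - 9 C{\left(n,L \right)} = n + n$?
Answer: $-41$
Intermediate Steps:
$C{\left(n,L \right)} = \frac{2}{9} - \frac{2 n}{9}$ ($C{\left(n,L \right)} = \frac{2}{9} - \frac{n + n}{9} = \frac{2}{9} - \frac{2 n}{9}$)
$P = 24$ ($P = \left(\frac{2}{9} - - \frac{10}{9}\right) 6 \cdot 3 = \left(\frac{2}{9} + \frac{10}{9}\right) 6 \cdot 3 = \frac{4}{3} \cdot 6 \cdot 3 = 8 \cdot 3 = 24$)
$v{\left(X,o \right)} = - \frac{7}{8} + \frac{\left(X + o\right)^{2}}{8}$ ($v{\left(X,o \right)} = - \frac{7}{8} + \frac{\left(X + o\right) \left(o + X\right)}{8} = - \frac{7}{8} + \frac{\left(X + o\right) \left(X + o\right)}{8} = - \frac{7}{8} + \frac{\left(X + o\right)^{2}}{8}$)
$v{\left(1 - 3,1 \right)} P - 23 = \left(- \frac{7}{8} + \frac{\left(\left(1 - 3\right) + 1\right)^{2}}{8}\right) 24 - 23 = \left(- \frac{7}{8} + \frac{\left(-2 + 1\right)^{2}}{8}\right) 24 - 23 = \left(- \frac{7}{8} + \frac{\left(-1\right)^{2}}{8}\right) 24 - 23 = \left(- \frac{7}{8} + \frac{1}{8} \cdot 1\right) 24 - 23 = \left(- \frac{7}{8} + \frac{1}{8}\right) 24 - 23 = \left(- \frac{3}{4}\right) 24 - 23 = -18 - 23 = -41$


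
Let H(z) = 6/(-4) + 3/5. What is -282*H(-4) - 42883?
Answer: -213146/5 ≈ -42629.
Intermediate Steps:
H(z) = -9/10 (H(z) = 6*(-¼) + 3*(⅕) = -3/2 + ⅗ = -9/10)
-282*H(-4) - 42883 = -282*(-9/10) - 42883 = 1269/5 - 42883 = -213146/5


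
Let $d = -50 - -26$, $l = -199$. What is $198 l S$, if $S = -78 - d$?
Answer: $2127708$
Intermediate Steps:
$d = -24$ ($d = -50 + 26 = -24$)
$S = -54$ ($S = -78 - -24 = -78 + 24 = -54$)
$198 l S = 198 \left(-199\right) \left(-54\right) = \left(-39402\right) \left(-54\right) = 2127708$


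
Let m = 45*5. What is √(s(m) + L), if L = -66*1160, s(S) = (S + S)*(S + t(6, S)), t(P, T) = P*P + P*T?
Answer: √648390 ≈ 805.23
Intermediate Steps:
t(P, T) = P² + P*T
m = 225
s(S) = 2*S*(36 + 7*S) (s(S) = (S + S)*(S + 6*(6 + S)) = (2*S)*(S + (36 + 6*S)) = (2*S)*(36 + 7*S) = 2*S*(36 + 7*S))
L = -76560
√(s(m) + L) = √(2*225*(36 + 7*225) - 76560) = √(2*225*(36 + 1575) - 76560) = √(2*225*1611 - 76560) = √(724950 - 76560) = √648390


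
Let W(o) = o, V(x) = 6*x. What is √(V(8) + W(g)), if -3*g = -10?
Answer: √462/3 ≈ 7.1647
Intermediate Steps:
g = 10/3 (g = -⅓*(-10) = 10/3 ≈ 3.3333)
√(V(8) + W(g)) = √(6*8 + 10/3) = √(48 + 10/3) = √(154/3) = √462/3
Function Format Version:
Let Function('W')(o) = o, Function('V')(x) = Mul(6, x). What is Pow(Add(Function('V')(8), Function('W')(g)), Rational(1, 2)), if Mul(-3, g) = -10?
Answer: Mul(Rational(1, 3), Pow(462, Rational(1, 2))) ≈ 7.1647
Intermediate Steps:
g = Rational(10, 3) (g = Mul(Rational(-1, 3), -10) = Rational(10, 3) ≈ 3.3333)
Pow(Add(Function('V')(8), Function('W')(g)), Rational(1, 2)) = Pow(Add(Mul(6, 8), Rational(10, 3)), Rational(1, 2)) = Pow(Add(48, Rational(10, 3)), Rational(1, 2)) = Pow(Rational(154, 3), Rational(1, 2)) = Mul(Rational(1, 3), Pow(462, Rational(1, 2)))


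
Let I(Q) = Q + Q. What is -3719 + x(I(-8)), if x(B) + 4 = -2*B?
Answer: -3691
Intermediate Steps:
I(Q) = 2*Q
x(B) = -4 - 2*B
-3719 + x(I(-8)) = -3719 + (-4 - 4*(-8)) = -3719 + (-4 - 2*(-16)) = -3719 + (-4 + 32) = -3719 + 28 = -3691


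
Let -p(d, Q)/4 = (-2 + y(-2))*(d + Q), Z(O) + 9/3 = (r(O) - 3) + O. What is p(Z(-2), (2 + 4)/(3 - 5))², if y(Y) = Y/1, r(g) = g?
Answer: 43264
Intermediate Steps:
y(Y) = Y (y(Y) = Y*1 = Y)
Z(O) = -6 + 2*O (Z(O) = -3 + ((O - 3) + O) = -3 + ((-3 + O) + O) = -3 + (-3 + 2*O) = -6 + 2*O)
p(d, Q) = 16*Q + 16*d (p(d, Q) = -4*(-2 - 2)*(d + Q) = -(-16)*(Q + d) = -4*(-4*Q - 4*d) = 16*Q + 16*d)
p(Z(-2), (2 + 4)/(3 - 5))² = (16*((2 + 4)/(3 - 5)) + 16*(-6 + 2*(-2)))² = (16*(6/(-2)) + 16*(-6 - 4))² = (16*(6*(-½)) + 16*(-10))² = (16*(-3) - 160)² = (-48 - 160)² = (-208)² = 43264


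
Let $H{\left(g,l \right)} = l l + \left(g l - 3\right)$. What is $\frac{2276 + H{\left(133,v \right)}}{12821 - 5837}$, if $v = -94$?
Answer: $- \frac{1393}{6984} \approx -0.19946$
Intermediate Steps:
$H{\left(g,l \right)} = -3 + l^{2} + g l$ ($H{\left(g,l \right)} = l^{2} + \left(-3 + g l\right) = -3 + l^{2} + g l$)
$\frac{2276 + H{\left(133,v \right)}}{12821 - 5837} = \frac{2276 + \left(-3 + \left(-94\right)^{2} + 133 \left(-94\right)\right)}{12821 - 5837} = \frac{2276 - 3669}{6984} = \left(2276 - 3669\right) \frac{1}{6984} = \left(-1393\right) \frac{1}{6984} = - \frac{1393}{6984}$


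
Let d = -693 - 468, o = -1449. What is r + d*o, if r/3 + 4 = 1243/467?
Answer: 785627088/467 ≈ 1.6823e+6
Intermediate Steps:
d = -1161
r = -1875/467 (r = -12 + 3*(1243/467) = -12 + 3729/467 = -1875/467 ≈ -4.0150)
r + d*o = -1875/467 - 1161*(-1449) = -1875/467 + 1682289 = 785627088/467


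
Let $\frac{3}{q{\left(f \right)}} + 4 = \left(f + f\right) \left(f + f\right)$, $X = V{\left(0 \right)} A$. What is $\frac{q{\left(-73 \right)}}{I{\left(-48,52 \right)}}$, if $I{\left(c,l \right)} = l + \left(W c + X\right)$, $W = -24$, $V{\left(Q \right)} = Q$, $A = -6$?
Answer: $\frac{1}{8553216} \approx 1.1692 \cdot 10^{-7}$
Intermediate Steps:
$X = 0$ ($X = 0 \left(-6\right) = 0$)
$q{\left(f \right)} = \frac{3}{-4 + 4 f^{2}}$ ($q{\left(f \right)} = \frac{3}{-4 + \left(f + f\right) \left(f + f\right)} = \frac{3}{-4 + 2 f 2 f} = \frac{3}{-4 + 4 f^{2}}$)
$I{\left(c,l \right)} = l - 24 c$ ($I{\left(c,l \right)} = l + \left(- 24 c + 0\right) = l - 24 c$)
$\frac{q{\left(-73 \right)}}{I{\left(-48,52 \right)}} = \frac{\frac{3}{4} \frac{1}{-1 + \left(-73\right)^{2}}}{52 - -1152} = \frac{\frac{3}{4} \frac{1}{-1 + 5329}}{52 + 1152} = \frac{\frac{3}{4} \cdot \frac{1}{5328}}{1204} = \frac{3}{4} \cdot \frac{1}{5328} \cdot \frac{1}{1204} = \frac{1}{7104} \cdot \frac{1}{1204} = \frac{1}{8553216}$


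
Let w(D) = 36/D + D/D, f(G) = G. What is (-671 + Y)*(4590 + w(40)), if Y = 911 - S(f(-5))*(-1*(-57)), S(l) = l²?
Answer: -10882803/2 ≈ -5.4414e+6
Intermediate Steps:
w(D) = 1 + 36/D (w(D) = 36/D + 1 = 1 + 36/D)
Y = -514 (Y = 911 - (-5)²*(-1*(-57)) = 911 - 25*57 = 911 - 1*1425 = 911 - 1425 = -514)
(-671 + Y)*(4590 + w(40)) = (-671 - 514)*(4590 + (36 + 40)/40) = -1185*(4590 + (1/40)*76) = -1185*(4590 + 19/10) = -1185*45919/10 = -10882803/2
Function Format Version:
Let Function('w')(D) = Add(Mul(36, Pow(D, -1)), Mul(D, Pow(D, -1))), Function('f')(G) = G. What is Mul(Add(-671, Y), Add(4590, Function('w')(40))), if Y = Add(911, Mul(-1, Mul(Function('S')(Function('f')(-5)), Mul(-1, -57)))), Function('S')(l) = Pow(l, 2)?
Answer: Rational(-10882803, 2) ≈ -5.4414e+6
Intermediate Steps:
Function('w')(D) = Add(1, Mul(36, Pow(D, -1))) (Function('w')(D) = Add(Mul(36, Pow(D, -1)), 1) = Add(1, Mul(36, Pow(D, -1))))
Y = -514 (Y = Add(911, Mul(-1, Mul(Pow(-5, 2), Mul(-1, -57)))) = Add(911, Mul(-1, Mul(25, 57))) = Add(911, Mul(-1, 1425)) = Add(911, -1425) = -514)
Mul(Add(-671, Y), Add(4590, Function('w')(40))) = Mul(Add(-671, -514), Add(4590, Mul(Pow(40, -1), Add(36, 40)))) = Mul(-1185, Add(4590, Mul(Rational(1, 40), 76))) = Mul(-1185, Add(4590, Rational(19, 10))) = Mul(-1185, Rational(45919, 10)) = Rational(-10882803, 2)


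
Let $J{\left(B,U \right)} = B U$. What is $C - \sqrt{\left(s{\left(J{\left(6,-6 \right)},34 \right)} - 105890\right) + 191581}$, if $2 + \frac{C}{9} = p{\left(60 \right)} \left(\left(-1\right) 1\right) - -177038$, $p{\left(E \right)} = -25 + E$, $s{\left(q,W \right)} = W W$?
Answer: $1593009 - \sqrt{86847} \approx 1.5927 \cdot 10^{6}$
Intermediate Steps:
$s{\left(q,W \right)} = W^{2}$
$C = 1593009$ ($C = -18 + 9 \left(\left(-25 + 60\right) \left(\left(-1\right) 1\right) - -177038\right) = -18 + 9 \left(35 \left(-1\right) + 177038\right) = -18 + 9 \left(-35 + 177038\right) = -18 + 9 \cdot 177003 = -18 + 1593027 = 1593009$)
$C - \sqrt{\left(s{\left(J{\left(6,-6 \right)},34 \right)} - 105890\right) + 191581} = 1593009 - \sqrt{\left(34^{2} - 105890\right) + 191581} = 1593009 - \sqrt{\left(1156 - 105890\right) + 191581} = 1593009 - \sqrt{-104734 + 191581} = 1593009 - \sqrt{86847}$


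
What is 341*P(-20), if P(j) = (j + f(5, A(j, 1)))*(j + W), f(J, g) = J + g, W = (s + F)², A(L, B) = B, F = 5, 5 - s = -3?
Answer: -711326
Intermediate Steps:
s = 8 (s = 5 - 1*(-3) = 5 + 3 = 8)
W = 169 (W = (8 + 5)² = 13² = 169)
P(j) = (6 + j)*(169 + j) (P(j) = (j + (5 + 1))*(j + 169) = (j + 6)*(169 + j) = (6 + j)*(169 + j))
341*P(-20) = 341*(1014 + (-20)² + 175*(-20)) = 341*(1014 + 400 - 3500) = 341*(-2086) = -711326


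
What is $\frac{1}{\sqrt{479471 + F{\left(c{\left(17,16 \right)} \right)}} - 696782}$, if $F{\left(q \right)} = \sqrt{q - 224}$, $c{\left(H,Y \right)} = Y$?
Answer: $- \frac{1}{696782 - \sqrt{479471 + 4 i \sqrt{13}}} \approx -1.4366 \cdot 10^{-6} - 2.1493 \cdot 10^{-14} i$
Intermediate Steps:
$F{\left(q \right)} = \sqrt{-224 + q}$ ($F{\left(q \right)} = \sqrt{q - 224} = \sqrt{-224 + q}$)
$\frac{1}{\sqrt{479471 + F{\left(c{\left(17,16 \right)} \right)}} - 696782} = \frac{1}{\sqrt{479471 + \sqrt{-224 + 16}} - 696782} = \frac{1}{\sqrt{479471 + \sqrt{-208}} - 696782} = \frac{1}{\sqrt{479471 + 4 i \sqrt{13}} - 696782} = \frac{1}{-696782 + \sqrt{479471 + 4 i \sqrt{13}}}$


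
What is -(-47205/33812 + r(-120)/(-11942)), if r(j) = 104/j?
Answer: 4227696047/3028371780 ≈ 1.3960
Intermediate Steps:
-(-47205/33812 + r(-120)/(-11942)) = -(-47205/33812 + (104/(-120))/(-11942)) = -(-47205*1/33812 + (104*(-1/120))*(-1/11942)) = -(-47205/33812 - 13/15*(-1/11942)) = -(-47205/33812 + 13/179130) = -1*(-4227696047/3028371780) = 4227696047/3028371780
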